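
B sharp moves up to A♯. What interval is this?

minor seventh

The letter names run B→A, a span of 6 letter steps, so the interval is some kind of seventh.
B# to A# is 10 semitones. A major seventh is 11, so 10 makes it minor.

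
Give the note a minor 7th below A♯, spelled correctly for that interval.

B#

A seventh below A lands on the letter B.
A minor seventh spans 10 semitones, so A# moves to pitch class 0. On the letter B that is B#.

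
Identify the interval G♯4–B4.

The letter names run G→B, a span of 2 letter steps, so the interval is some kind of third.
G# to B is 3 semitones. A major third is 4, so 3 makes it minor.

minor third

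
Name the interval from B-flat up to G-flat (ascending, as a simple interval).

The letter names run B→G, a span of 5 letter steps, so the interval is some kind of sixth.
Bb to Gb is 8 semitones. A major sixth is 9, so 8 makes it minor.

minor sixth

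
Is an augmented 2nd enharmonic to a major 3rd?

An augmented second spans 3 semitones; a major third spans 4.
The spans differ, so they are not enharmonic equivalents.

No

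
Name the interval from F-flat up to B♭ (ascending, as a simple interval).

augmented fourth

Counting letters F–G–A–B gives a fourth.
Fb→Bb = 6 semitones, 1 wider than the perfect fourth (5), so augmented.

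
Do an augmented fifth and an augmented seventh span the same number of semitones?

No

An augmented fifth spans 8 semitones; an augmented seventh spans 12.
The spans differ, so they are not enharmonic equivalents.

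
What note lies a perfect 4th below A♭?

Eb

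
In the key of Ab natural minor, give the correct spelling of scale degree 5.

Degree 5 takes the letter 4 steps above A, which is E.
In natural minor, degree 5 sits 7 semitones above the tonic. Ab + 7 semitones is pitch class 3, spelled on E as Eb.

Eb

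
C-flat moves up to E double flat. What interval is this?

minor third

The letter names run C→E, a span of 2 letter steps, so the interval is some kind of third.
Cb to Ebb is 3 semitones. A major third is 4, so 3 makes it minor.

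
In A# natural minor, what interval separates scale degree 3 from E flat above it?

Scale degree 3 of A# natural minor is C#.
C# up to Eb: letters C→E make it a third; 2 semitones makes it diminished.

diminished third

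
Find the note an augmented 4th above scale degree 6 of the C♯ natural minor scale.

D#

Scale degree 6 of C# natural minor is A.
An augmented fourth (6 semitones) above A lands on the letter D, giving D#.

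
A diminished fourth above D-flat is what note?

D up a perfect fourth is G, so the target letter is G.
From Db, a diminished fourth is 4 semitones up: Gbb.

Gbb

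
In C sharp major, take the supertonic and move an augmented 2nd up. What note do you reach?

The supertonic of C# major is D#.
An augmented second (3 semitones) above D# lands on the letter E, giving E##.

E##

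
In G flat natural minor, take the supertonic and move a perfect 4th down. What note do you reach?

Eb

The supertonic of Gb natural minor is Ab.
A perfect fourth (5 semitones) below Ab lands on the letter E, giving Eb.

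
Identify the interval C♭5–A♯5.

The letter names run C→A, a span of 5 letter steps, so the interval is some kind of sixth.
Cb to A# is 11 semitones. A major sixth is 9, so 11 makes it doubly augmented.

doubly augmented sixth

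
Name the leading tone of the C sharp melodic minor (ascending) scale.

The C# melodic minor (ascending) scale runs C# D# E F# G# A# B#.
Degree 7 is B#.

B#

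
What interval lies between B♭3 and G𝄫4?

Counting letters B–C–D–E–F–G gives a sixth.
Bb→Gbb = 7 semitones, 2 narrower than the major sixth (9), so diminished.

diminished sixth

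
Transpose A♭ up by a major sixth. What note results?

F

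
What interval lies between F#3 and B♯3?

augmented fourth

Counting letters F–G–A–B gives a fourth.
F#→B# = 6 semitones, 1 wider than the perfect fourth (5), so augmented.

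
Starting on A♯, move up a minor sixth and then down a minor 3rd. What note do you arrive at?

A minor sixth up from A# is F# (letter F, 8 semitones up).
A minor third down from F# is D# (letter D, 3 semitones down).

D#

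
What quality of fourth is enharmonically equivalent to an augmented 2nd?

An augmented second spans 3 semitones.
A fourth spanning 3 semitones is doubly diminished (the perfect fourth is 5).

doubly diminished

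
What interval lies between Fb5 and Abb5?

minor third

Counting letters F–G–A gives a third.
Fb→Abb = 3 semitones, 1 narrower than the major third (4), so minor.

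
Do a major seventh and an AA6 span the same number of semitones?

A major seventh spans 11 semitones; a doubly augmented sixth spans 11.
They are enharmonically equivalent.

Yes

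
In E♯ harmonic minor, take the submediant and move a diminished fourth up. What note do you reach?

F

The submediant of E# harmonic minor is C#.
A diminished fourth (4 semitones) above C# lands on the letter F, giving F.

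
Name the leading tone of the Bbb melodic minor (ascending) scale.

Ab

Degree 7 takes the letter 6 steps above B, which is A.
In melodic minor (ascending), degree 7 sits 11 semitones above the tonic. Bbb + 11 semitones is pitch class 8, spelled on A as Ab.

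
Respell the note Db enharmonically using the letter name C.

C#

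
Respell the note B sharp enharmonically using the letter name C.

C

Plain C sits at the same pitch as B#, so on the letter C the same pitch needs a natural: C.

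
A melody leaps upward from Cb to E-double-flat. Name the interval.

minor third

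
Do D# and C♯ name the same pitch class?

No

Two spellings are enharmonically equivalent only if they share a pitch class.
Here D# → 3, C# → 1; 1 ≠ 3, so they are not.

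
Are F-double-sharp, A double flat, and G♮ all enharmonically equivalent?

F## = pitch class 7 and Abb = pitch class 7 and G = pitch class 7 — the same pitch class, so they are enharmonic equivalents.

Yes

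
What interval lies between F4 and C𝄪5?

doubly augmented fifth

The letter names run F→C, a span of 4 letter steps, so the interval is some kind of fifth.
F to C## is 9 semitones. A perfect fifth is 7, so 9 makes it doubly augmented.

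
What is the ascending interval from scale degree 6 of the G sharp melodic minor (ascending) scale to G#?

Scale degree 6 of G# melodic minor (ascending) is E#.
E# up to G#: letters E→G make it a third; 3 semitones makes it minor.

minor third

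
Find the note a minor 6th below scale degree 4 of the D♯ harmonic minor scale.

B#

Scale degree 4 of D# harmonic minor is G#.
A minor sixth (8 semitones) below G# lands on the letter B, giving B#.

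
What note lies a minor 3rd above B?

A third above B lands on the letter D.
A minor third spans 3 semitones, so B moves to pitch class 2. On the letter D that is D.

D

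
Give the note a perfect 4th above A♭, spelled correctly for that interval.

Db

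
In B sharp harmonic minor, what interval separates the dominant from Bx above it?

augmented fourth

The dominant of B# harmonic minor is F##.
F## up to B##: letters F→B make it a fourth; 6 semitones makes it augmented.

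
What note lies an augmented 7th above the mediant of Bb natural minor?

C#

The mediant of Bb natural minor is Db.
An augmented seventh (12 semitones) above Db lands on the letter C, giving C#.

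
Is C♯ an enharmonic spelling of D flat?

C# = pitch class 1 and Db = pitch class 1 — the same pitch class, so they are enharmonic equivalents.

Yes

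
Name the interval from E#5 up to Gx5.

Counting letters E–F–G gives a third.
E#→G## = 4 semitones, exactly the major third.

major third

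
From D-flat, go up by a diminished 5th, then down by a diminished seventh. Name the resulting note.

A diminished fifth up from Db is Abb (letter A, 6 semitones up).
A diminished seventh down from Abb is Bb (letter B, 9 semitones down).

Bb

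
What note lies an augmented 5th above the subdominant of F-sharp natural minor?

The subdominant of F# natural minor is B.
An augmented fifth (8 semitones) above B lands on the letter F, giving F##.

F##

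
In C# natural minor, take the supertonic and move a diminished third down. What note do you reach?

B##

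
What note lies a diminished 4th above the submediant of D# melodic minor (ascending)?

The submediant of D# melodic minor (ascending) is B#.
A diminished fourth (4 semitones) above B# lands on the letter E, giving E.

E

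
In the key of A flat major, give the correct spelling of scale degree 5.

Eb

The Ab major scale runs Ab Bb C Db Eb F G.
Degree 5 is Eb.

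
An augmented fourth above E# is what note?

A fourth above E lands on the letter A.
An augmented fourth spans 6 semitones, so E# moves to pitch class 11. On the letter A that is A##.

A##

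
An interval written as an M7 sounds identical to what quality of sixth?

doubly augmented

A major seventh spans 11 semitones.
A sixth spanning 11 semitones is doubly augmented (the major sixth is 9).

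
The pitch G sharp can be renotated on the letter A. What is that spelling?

Ab

Plain A sits 1 semitone above G#, so on the letter A the same pitch needs a flat: Ab.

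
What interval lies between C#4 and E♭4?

The letter names run C→E, a span of 2 letter steps, so the interval is some kind of third.
C# to Eb is 2 semitones. A major third is 4, so 2 makes it diminished.

diminished third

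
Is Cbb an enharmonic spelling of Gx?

No

Two spellings are enharmonically equivalent only if they share a pitch class.
Here Cbb → 10, G## → 9; 9 ≠ 10, so they are not.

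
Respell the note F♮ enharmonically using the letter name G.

Gbb

F is pitch class 5. The letter G alone is pitch class 7.
To reach pitch class 5 from G requires an offset of -2 semitones, i.e. double flat: Gbb.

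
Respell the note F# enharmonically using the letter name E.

E##

Plain E sits 2 semitones below F#, so on the letter E the same pitch needs a double sharp: E##.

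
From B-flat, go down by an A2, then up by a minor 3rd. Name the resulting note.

An augmented second down from Bb is Abb (letter A, 3 semitones down).
A minor third up from Abb is Cbb (letter C, 3 semitones up).

Cbb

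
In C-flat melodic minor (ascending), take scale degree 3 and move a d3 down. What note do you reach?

C

Scale degree 3 of Cb melodic minor (ascending) is Ebb.
A diminished third (2 semitones) below Ebb lands on the letter C, giving C.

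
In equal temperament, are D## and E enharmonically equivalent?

Yes

D## = pitch class 4 and E = pitch class 4 — the same pitch class, so they are enharmonic equivalents.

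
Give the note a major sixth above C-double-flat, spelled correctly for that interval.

C up a major sixth is A, so the target letter is A.
From Cbb, a major sixth is 9 semitones up: Abb.

Abb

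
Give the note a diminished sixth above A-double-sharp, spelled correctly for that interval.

F#

A up a major sixth is F#, so the target letter is F.
From A##, a diminished sixth is 7 semitones up: F#.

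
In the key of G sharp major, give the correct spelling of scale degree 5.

D#

The G# major scale runs G# A# B# C# D# E# F##.
Degree 5 is D#.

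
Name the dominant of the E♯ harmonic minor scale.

B#

Degree 5 takes the letter 4 steps above E, which is B.
In harmonic minor, degree 5 sits 7 semitones above the tonic. E# + 7 semitones is pitch class 0, spelled on B as B#.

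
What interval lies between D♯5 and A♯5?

perfect fifth

The letter names run D→A, a span of 4 letter steps, so the interval is some kind of fifth.
D# to A# is 7 semitones. A perfect fifth is 7, so 7 makes it perfect.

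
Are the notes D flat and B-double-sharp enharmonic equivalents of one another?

Yes

Db is pitch class 1; B## is pitch class 1.
All spellings map to pitch class 1, so they are enharmonically equivalent.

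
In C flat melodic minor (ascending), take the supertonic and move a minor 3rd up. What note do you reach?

The supertonic of Cb melodic minor (ascending) is Db.
A minor third (3 semitones) above Db lands on the letter F, giving Fb.

Fb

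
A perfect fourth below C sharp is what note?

A fourth below C lands on the letter G.
A perfect fourth spans 5 semitones, so C# moves to pitch class 8. On the letter G that is G#.

G#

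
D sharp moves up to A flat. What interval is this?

doubly diminished fifth

Counting letters D–E–F–G–A gives a fifth.
D#→Ab = 5 semitones, 2 narrower than the perfect fifth (7), so doubly diminished.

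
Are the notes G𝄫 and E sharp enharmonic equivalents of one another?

Gbb = pitch class 5 and E# = pitch class 5 — the same pitch class, so they are enharmonic equivalents.

Yes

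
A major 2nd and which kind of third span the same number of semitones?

A major second spans 2 semitones.
A third spanning 2 semitones is diminished (the major third is 4).

diminished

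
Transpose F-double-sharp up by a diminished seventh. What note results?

E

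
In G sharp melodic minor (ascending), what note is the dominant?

D#

The G# melodic minor (ascending) scale runs G# A# B C# D# E# F##.
Degree 5 is D#.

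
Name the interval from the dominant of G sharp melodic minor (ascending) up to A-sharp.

The dominant of G# melodic minor (ascending) is D#.
D# up to A#: letters D→A make it a fifth; 7 semitones makes it perfect.

perfect fifth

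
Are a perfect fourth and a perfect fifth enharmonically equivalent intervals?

No

A perfect fourth spans 5 semitones; a perfect fifth spans 7.
The spans differ, so they are not enharmonic equivalents.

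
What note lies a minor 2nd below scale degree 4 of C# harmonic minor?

Scale degree 4 of C# harmonic minor is F#.
A minor second (1 semitone) below F# lands on the letter E, giving E#.

E#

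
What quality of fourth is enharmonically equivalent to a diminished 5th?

augmented

A diminished fifth spans 6 semitones.
A fourth spanning 6 semitones is augmented (the perfect fourth is 5).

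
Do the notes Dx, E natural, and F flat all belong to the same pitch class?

Yes

D## = pitch class 4 and E = pitch class 4 and Fb = pitch class 4 — the same pitch class, so they are enharmonic equivalents.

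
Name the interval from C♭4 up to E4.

augmented third

Counting letters C–D–E gives a third.
Cb→E = 5 semitones, 1 wider than the major third (4), so augmented.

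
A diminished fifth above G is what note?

Db

A fifth above G lands on the letter D.
A diminished fifth spans 6 semitones, so G moves to pitch class 1. On the letter D that is Db.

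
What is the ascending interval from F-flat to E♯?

doubly augmented seventh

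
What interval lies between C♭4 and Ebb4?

minor third

Counting letters C–D–E gives a third.
Cb→Ebb = 3 semitones, 1 narrower than the major third (4), so minor.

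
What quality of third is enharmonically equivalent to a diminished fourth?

major

A diminished fourth spans 4 semitones.
A third spanning 4 semitones is major (the major third is 4).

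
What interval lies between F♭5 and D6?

augmented sixth

The letter names run F→D, a span of 5 letter steps, so the interval is some kind of sixth.
Fb to D is 10 semitones. A major sixth is 9, so 10 makes it augmented.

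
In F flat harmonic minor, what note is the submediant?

Dbb

The Fb harmonic minor scale runs Fb Gb Abb Bbb Cb Dbb Eb.
Degree 6 is Dbb.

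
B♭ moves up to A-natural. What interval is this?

Counting letters B–C–D–E–F–G–A gives a seventh.
Bb→A = 11 semitones, exactly the major seventh.

major seventh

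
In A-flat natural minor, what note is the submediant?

Fb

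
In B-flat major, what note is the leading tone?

A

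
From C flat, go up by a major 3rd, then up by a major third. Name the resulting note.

G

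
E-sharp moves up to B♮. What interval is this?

The letter names run E→B, a span of 4 letter steps, so the interval is some kind of fifth.
E# to B is 6 semitones. A perfect fifth is 7, so 6 makes it diminished.

diminished fifth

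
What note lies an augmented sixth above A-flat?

F#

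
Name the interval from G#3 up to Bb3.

diminished third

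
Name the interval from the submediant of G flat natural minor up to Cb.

The submediant of Gb natural minor is Ebb.
Ebb up to Cb: letters E→C make it a sixth; 9 semitones makes it major.

major sixth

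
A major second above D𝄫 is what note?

A second above D lands on the letter E.
A major second spans 2 semitones, so Dbb moves to pitch class 2. On the letter E that is Ebb.

Ebb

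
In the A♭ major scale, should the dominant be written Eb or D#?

Eb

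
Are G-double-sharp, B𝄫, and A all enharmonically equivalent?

Yes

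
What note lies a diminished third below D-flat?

B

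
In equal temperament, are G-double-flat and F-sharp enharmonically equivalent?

No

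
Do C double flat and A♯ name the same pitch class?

Cbb = pitch class 10 and A# = pitch class 10 — the same pitch class, so they are enharmonic equivalents.

Yes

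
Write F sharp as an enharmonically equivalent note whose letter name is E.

E##

Plain E sits 2 semitones below F#, so on the letter E the same pitch needs a double sharp: E##.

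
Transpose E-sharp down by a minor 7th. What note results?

A seventh below E lands on the letter F.
A minor seventh spans 10 semitones, so E# moves to pitch class 7. On the letter F that is F##.

F##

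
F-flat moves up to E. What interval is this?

augmented seventh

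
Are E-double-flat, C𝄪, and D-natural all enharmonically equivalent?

Yes

Ebb is pitch class 2; C## is pitch class 2; D is pitch class 2.
All spellings map to pitch class 2, so they are enharmonically equivalent.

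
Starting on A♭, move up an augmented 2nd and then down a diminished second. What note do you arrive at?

An augmented second up from Ab is B (letter B, 3 semitones up).
A diminished second down from B is A## (letter A, 0 semitones down).

A##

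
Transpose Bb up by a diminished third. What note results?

B up a major third is D#, so the target letter is D.
From Bb, a diminished third is 2 semitones up: Dbb.

Dbb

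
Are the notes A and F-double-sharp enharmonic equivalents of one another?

A is pitch class 9; F## is pitch class 7.
The pitch classes differ (9 vs. 7), so they are not enharmonic equivalents.

No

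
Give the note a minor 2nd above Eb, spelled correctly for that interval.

Fb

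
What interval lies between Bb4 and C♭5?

minor second

The letter names run B→C, a span of 1 letter step, so the interval is some kind of second.
Bb to Cb is 1 semitone. A major second is 2, so 1 makes it minor.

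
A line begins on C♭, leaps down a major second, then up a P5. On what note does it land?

A major second down from Cb is Bbb (letter B, 2 semitones down).
A perfect fifth up from Bbb is Fb (letter F, 7 semitones up).

Fb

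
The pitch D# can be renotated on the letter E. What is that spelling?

Plain E sits 1 semitone above D#, so on the letter E the same pitch needs a flat: Eb.

Eb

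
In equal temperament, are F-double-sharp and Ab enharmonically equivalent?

No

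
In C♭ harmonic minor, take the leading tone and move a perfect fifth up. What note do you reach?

The leading tone of Cb harmonic minor is Bb.
A perfect fifth (7 semitones) above Bb lands on the letter F, giving F.

F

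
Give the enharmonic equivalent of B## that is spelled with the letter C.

C#

Plain C sits 1 semitone below B##, so on the letter C the same pitch needs a sharp: C#.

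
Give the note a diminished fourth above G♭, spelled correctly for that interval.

Cbb

G up a perfect fourth is C, so the target letter is C.
From Gb, a diminished fourth is 4 semitones up: Cbb.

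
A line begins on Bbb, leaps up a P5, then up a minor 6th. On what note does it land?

Dbb

A perfect fifth up from Bbb is Fb (letter F, 7 semitones up).
A minor sixth up from Fb is Dbb (letter D, 8 semitones up).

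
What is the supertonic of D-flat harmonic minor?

Eb

The Db harmonic minor scale runs Db Eb Fb Gb Ab Bbb C.
Degree 2 is Eb.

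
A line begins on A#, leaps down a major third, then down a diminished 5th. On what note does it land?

B#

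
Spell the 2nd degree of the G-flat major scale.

Degree 2 takes the letter 1 step above G, which is A.
In major, degree 2 sits 2 semitones above the tonic. Gb + 2 semitones is pitch class 8, spelled on A as Ab.

Ab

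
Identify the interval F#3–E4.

The letter names run F→E, a span of 6 letter steps, so the interval is some kind of seventh.
F# to E is 10 semitones. A major seventh is 11, so 10 makes it minor.

minor seventh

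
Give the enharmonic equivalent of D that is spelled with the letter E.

D is pitch class 2. The letter E alone is pitch class 4.
To reach pitch class 2 from E requires an offset of -2 semitones, i.e. double flat: Ebb.

Ebb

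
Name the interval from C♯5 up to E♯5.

The letter names run C→E, a span of 2 letter steps, so the interval is some kind of third.
C# to E# is 4 semitones. A major third is 4, so 4 makes it major.

major third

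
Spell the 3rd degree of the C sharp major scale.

The C# major scale runs C# D# E# F# G# A# B#.
Degree 3 is E#.

E#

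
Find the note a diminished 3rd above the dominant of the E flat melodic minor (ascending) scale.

Dbb

The dominant of Eb melodic minor (ascending) is Bb.
A diminished third (2 semitones) above Bb lands on the letter D, giving Dbb.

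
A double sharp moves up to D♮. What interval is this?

doubly diminished fourth

Counting letters A–B–C–D gives a fourth.
A##→D = 3 semitones, 2 narrower than the perfect fourth (5), so doubly diminished.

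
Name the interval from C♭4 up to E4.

augmented third

The letter names run C→E, a span of 2 letter steps, so the interval is some kind of third.
Cb to E is 5 semitones. A major third is 4, so 5 makes it augmented.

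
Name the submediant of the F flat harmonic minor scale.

Dbb

The Fb harmonic minor scale runs Fb Gb Abb Bbb Cb Dbb Eb.
Degree 6 is Dbb.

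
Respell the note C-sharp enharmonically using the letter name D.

C# is pitch class 1. The letter D alone is pitch class 2.
To reach pitch class 1 from D requires an offset of -1 semitone, i.e. flat: Db.

Db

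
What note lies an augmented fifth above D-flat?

A fifth above D lands on the letter A.
An augmented fifth spans 8 semitones, so Db moves to pitch class 9. On the letter A that is A.

A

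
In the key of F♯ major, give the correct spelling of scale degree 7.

The F# major scale runs F# G# A# B C# D# E#.
Degree 7 is E#.

E#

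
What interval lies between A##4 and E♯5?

diminished fifth

The letter names run A→E, a span of 4 letter steps, so the interval is some kind of fifth.
A## to E# is 6 semitones. A perfect fifth is 7, so 6 makes it diminished.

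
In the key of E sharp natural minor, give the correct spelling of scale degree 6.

C#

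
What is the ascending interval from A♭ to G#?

The letter names run A→G, a span of 6 letter steps, so the interval is some kind of seventh.
Ab to G# is 12 semitones. A major seventh is 11, so 12 makes it augmented.

augmented seventh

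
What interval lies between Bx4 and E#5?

The letter names run B→E, a span of 3 letter steps, so the interval is some kind of fourth.
B## to E# is 4 semitones. A perfect fourth is 5, so 4 makes it diminished.

diminished fourth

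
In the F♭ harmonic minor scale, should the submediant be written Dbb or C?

Dbb

Each scale degree takes a distinct letter name. Degree 6 of a scale on F must use the letter D.
Dbb and C are enharmonically the same pitch, but only Dbb uses the letter D, so it is the correct spelling here.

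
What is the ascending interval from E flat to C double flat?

Counting letters E–F–G–A–B–C gives a sixth.
Eb→Cbb = 7 semitones, 2 narrower than the major sixth (9), so diminished.

diminished sixth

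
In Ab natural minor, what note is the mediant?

Cb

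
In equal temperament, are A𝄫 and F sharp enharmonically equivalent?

Abb is pitch class 7; F# is pitch class 6.
The pitch classes differ (7 vs. 6), so they are not enharmonic equivalents.

No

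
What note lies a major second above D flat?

Eb

D up a major second is E, so the target letter is E.
From Db, a major second is 2 semitones up: Eb.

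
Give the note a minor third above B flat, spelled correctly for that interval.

A third above B lands on the letter D.
A minor third spans 3 semitones, so Bb moves to pitch class 1. On the letter D that is Db.

Db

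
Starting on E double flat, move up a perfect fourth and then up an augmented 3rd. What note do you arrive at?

C

A perfect fourth up from Ebb is Abb (letter A, 5 semitones up).
An augmented third up from Abb is C (letter C, 5 semitones up).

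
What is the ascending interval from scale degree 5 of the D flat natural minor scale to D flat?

Scale degree 5 of Db natural minor is Ab.
Ab up to Db: letters A→D make it a fourth; 5 semitones makes it perfect.

perfect fourth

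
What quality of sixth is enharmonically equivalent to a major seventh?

doubly augmented

A major seventh spans 11 semitones.
A sixth spanning 11 semitones is doubly augmented (the major sixth is 9).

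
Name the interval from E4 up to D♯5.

major seventh

Counting letters E–F–G–A–B–C–D gives a seventh.
E→D# = 11 semitones, exactly the major seventh.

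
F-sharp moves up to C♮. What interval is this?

diminished fifth

The letter names run F→C, a span of 4 letter steps, so the interval is some kind of fifth.
F# to C is 6 semitones. A perfect fifth is 7, so 6 makes it diminished.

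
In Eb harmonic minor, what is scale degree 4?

Ab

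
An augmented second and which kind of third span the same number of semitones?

An augmented second spans 3 semitones.
A third spanning 3 semitones is minor (the major third is 4).

minor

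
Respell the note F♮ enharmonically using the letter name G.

Gbb

F is pitch class 5. The letter G alone is pitch class 7.
To reach pitch class 5 from G requires an offset of -2 semitones, i.e. double flat: Gbb.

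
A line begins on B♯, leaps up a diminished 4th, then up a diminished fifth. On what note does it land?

A diminished fourth up from B# is E (letter E, 4 semitones up).
A diminished fifth up from E is Bb (letter B, 6 semitones up).

Bb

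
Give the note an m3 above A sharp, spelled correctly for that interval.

C#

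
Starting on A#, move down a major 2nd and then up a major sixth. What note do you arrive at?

A major second down from A# is G# (letter G, 2 semitones down).
A major sixth up from G# is E# (letter E, 9 semitones up).

E#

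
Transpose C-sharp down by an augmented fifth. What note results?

F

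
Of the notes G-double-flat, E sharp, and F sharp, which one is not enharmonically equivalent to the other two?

F#

In 12-tone equal temperament, enharmonic equivalents share a pitch class. Gbb is pitch class 5; E# is pitch class 5; F# is pitch class 6.
Gbb and E# share pitch class 5, while F# is pitch class 6.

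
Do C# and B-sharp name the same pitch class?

No

Two spellings are enharmonically equivalent only if they share a pitch class.
Here C# → 1, B# → 0; 0 ≠ 1, so they are not.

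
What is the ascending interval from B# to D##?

Counting letters B–C–D gives a third.
B#→D## = 4 semitones, exactly the major third.

major third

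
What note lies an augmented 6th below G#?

Bb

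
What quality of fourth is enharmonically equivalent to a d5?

A diminished fifth spans 6 semitones.
A fourth spanning 6 semitones is augmented (the perfect fourth is 5).

augmented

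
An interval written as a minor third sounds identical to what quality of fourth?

doubly diminished

A minor third spans 3 semitones.
A fourth spanning 3 semitones is doubly diminished (the perfect fourth is 5).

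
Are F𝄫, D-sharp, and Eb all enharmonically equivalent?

Yes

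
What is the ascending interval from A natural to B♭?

minor second

Counting letters A–B gives a second.
A→Bb = 1 semitone, 1 narrower than the major second (2), so minor.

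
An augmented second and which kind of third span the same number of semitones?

minor

An augmented second spans 3 semitones.
A third spanning 3 semitones is minor (the major third is 4).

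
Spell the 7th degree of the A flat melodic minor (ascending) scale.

The Ab melodic minor (ascending) scale runs Ab Bb Cb Db Eb F G.
Degree 7 is G.

G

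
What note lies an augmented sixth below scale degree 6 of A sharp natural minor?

Scale degree 6 of A# natural minor is F#.
An augmented sixth (10 semitones) below F# lands on the letter A, giving Ab.

Ab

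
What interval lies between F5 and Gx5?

doubly augmented second

The letter names run F→G, a span of 1 letter step, so the interval is some kind of second.
F to G## is 4 semitones. A major second is 2, so 4 makes it doubly augmented.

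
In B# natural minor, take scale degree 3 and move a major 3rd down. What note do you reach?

Scale degree 3 of B# natural minor is D#.
A major third (4 semitones) below D# lands on the letter B, giving B.

B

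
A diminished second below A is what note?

A down a major second is G, so the target letter is G.
From A, a diminished second is 0 semitones down: G##.

G##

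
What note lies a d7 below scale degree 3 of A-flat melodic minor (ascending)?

Scale degree 3 of Ab melodic minor (ascending) is Cb.
A diminished seventh (9 semitones) below Cb lands on the letter D, giving D.

D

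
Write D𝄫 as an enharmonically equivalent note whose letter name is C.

C

Dbb is pitch class 0. The letter C alone is pitch class 0.
Pitch class 0 on C needs no accidental: C.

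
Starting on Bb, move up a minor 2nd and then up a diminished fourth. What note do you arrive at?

A minor second up from Bb is Cb (letter C, 1 semitone up).
A diminished fourth up from Cb is Fbb (letter F, 4 semitones up).

Fbb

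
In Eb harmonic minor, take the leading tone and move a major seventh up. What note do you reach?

The leading tone of Eb harmonic minor is D.
A major seventh (11 semitones) above D lands on the letter C, giving C#.

C#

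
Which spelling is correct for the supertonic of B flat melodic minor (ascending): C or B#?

Each scale degree takes a distinct letter name. Degree 2 of a scale on B must use the letter C.
C and B# are enharmonically the same pitch, but only C uses the letter C, so it is the correct spelling here.

C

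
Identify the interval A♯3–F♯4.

The letter names run A→F, a span of 5 letter steps, so the interval is some kind of sixth.
A# to F# is 8 semitones. A major sixth is 9, so 8 makes it minor.

minor sixth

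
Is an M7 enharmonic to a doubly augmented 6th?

Yes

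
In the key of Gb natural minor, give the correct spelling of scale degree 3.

Bbb

Degree 3 takes the letter 2 steps above G, which is B.
In natural minor, degree 3 sits 3 semitones above the tonic. Gb + 3 semitones is pitch class 9, spelled on B as Bbb.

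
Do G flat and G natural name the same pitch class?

No

Gb is pitch class 6; G is pitch class 7.
The pitch classes differ (6 vs. 7), so they are not enharmonic equivalents.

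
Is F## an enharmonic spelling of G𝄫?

No

Two spellings are enharmonically equivalent only if they share a pitch class.
Here F## → 7, Gbb → 5; 5 ≠ 7, so they are not.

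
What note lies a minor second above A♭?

A second above A lands on the letter B.
A minor second spans 1 semitone, so Ab moves to pitch class 9. On the letter B that is Bbb.

Bbb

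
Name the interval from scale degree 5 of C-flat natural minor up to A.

augmented second

Scale degree 5 of Cb natural minor is Gb.
Gb up to A: letters G→A make it a second; 3 semitones makes it augmented.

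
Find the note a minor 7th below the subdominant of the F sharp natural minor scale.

C#

The subdominant of F# natural minor is B.
A minor seventh (10 semitones) below B lands on the letter C, giving C#.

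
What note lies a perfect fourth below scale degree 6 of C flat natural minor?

Scale degree 6 of Cb natural minor is Abb.
A perfect fourth (5 semitones) below Abb lands on the letter E, giving Ebb.

Ebb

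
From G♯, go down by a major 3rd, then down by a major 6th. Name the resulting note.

A major third down from G# is E (letter E, 4 semitones down).
A major sixth down from E is G (letter G, 9 semitones down).

G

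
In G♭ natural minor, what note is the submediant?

Ebb

The Gb natural minor scale runs Gb Ab Bbb Cb Db Ebb Fb.
Degree 6 is Ebb.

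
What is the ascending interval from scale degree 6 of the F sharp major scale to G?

Scale degree 6 of F# major is D#.
D# up to G: letters D→G make it a fourth; 4 semitones makes it diminished.

diminished fourth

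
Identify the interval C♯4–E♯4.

Counting letters C–D–E gives a third.
C#→E# = 4 semitones, exactly the major third.

major third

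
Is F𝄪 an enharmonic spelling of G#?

Two spellings are enharmonically equivalent only if they share a pitch class.
Here F## → 7, G# → 8; 7 ≠ 8, so they are not.

No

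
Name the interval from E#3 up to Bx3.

The letter names run E→B, a span of 4 letter steps, so the interval is some kind of fifth.
E# to B## is 8 semitones. A perfect fifth is 7, so 8 makes it augmented.

augmented fifth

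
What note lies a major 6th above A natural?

F#

A up a major sixth is F#, so the target letter is F.
From A, a major sixth is 9 semitones up: F#.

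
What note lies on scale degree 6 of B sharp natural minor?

G#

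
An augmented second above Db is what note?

D up a major second is E, so the target letter is E.
From Db, an augmented second is 3 semitones up: E.

E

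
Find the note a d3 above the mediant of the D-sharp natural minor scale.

Ab

The mediant of D# natural minor is F#.
A diminished third (2 semitones) above F# lands on the letter A, giving Ab.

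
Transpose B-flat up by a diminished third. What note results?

B up a major third is D#, so the target letter is D.
From Bb, a diminished third is 2 semitones up: Dbb.

Dbb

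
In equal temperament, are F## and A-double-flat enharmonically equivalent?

F## = pitch class 7 and Abb = pitch class 7 — the same pitch class, so they are enharmonic equivalents.

Yes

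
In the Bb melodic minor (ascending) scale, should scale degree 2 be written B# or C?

C

Each scale degree takes a distinct letter name. Degree 2 of a scale on B must use the letter C.
C and B# are enharmonically the same pitch, but only C uses the letter C, so it is the correct spelling here.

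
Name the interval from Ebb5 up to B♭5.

The letter names run E→B, a span of 4 letter steps, so the interval is some kind of fifth.
Ebb to Bb is 8 semitones. A perfect fifth is 7, so 8 makes it augmented.

augmented fifth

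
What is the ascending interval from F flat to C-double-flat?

Counting letters F–G–A–B–C gives a fifth.
Fb→Cbb = 6 semitones, 1 narrower than the perfect fifth (7), so diminished.

diminished fifth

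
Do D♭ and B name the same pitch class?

Db is pitch class 1; B is pitch class 11.
The pitch classes differ (1 vs. 11), so they are not enharmonic equivalents.

No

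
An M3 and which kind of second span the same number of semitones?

doubly augmented

A major third spans 4 semitones.
A second spanning 4 semitones is doubly augmented (the major second is 2).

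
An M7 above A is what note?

G#

A seventh above A lands on the letter G.
A major seventh spans 11 semitones, so A moves to pitch class 8. On the letter G that is G#.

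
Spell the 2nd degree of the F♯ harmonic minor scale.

The F# harmonic minor scale runs F# G# A B C# D E#.
Degree 2 is G#.

G#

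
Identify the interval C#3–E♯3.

major third

Counting letters C–D–E gives a third.
C#→E# = 4 semitones, exactly the major third.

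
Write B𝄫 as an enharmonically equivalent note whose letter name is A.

Bbb is pitch class 9. The letter A alone is pitch class 9.
Pitch class 9 on A needs no accidental: A.

A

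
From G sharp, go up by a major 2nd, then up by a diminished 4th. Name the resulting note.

A major second up from G# is A# (letter A, 2 semitones up).
A diminished fourth up from A# is D (letter D, 4 semitones up).

D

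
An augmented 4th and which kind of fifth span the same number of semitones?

An augmented fourth spans 6 semitones.
A fifth spanning 6 semitones is diminished (the perfect fifth is 7).

diminished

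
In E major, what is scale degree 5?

B

The E major scale runs E F# G# A B C# D#.
Degree 5 is B.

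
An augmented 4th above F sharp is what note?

F up a perfect fourth is Bb, so the target letter is B.
From F#, an augmented fourth is 6 semitones up: B#.

B#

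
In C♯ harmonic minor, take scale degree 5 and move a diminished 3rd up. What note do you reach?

Bb

Scale degree 5 of C# harmonic minor is G#.
A diminished third (2 semitones) above G# lands on the letter B, giving Bb.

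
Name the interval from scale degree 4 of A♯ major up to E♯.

Scale degree 4 of A# major is D#.
D# up to E#: letters D→E make it a second; 2 semitones makes it major.

major second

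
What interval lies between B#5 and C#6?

minor second

The letter names run B→C, a span of 1 letter step, so the interval is some kind of second.
B# to C# is 1 semitone. A major second is 2, so 1 makes it minor.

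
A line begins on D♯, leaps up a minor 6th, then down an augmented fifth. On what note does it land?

Eb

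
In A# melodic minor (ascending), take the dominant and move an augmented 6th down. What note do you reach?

G

The dominant of A# melodic minor (ascending) is E#.
An augmented sixth (10 semitones) below E# lands on the letter G, giving G.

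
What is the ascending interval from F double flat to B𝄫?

augmented fourth

Counting letters F–G–A–B gives a fourth.
Fbb→Bbb = 6 semitones, 1 wider than the perfect fourth (5), so augmented.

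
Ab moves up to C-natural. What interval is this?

major third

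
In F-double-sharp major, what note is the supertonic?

G##

The F## major scale runs F## G## A## B# C## D## E##.
Degree 2 is G##.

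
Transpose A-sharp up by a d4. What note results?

A fourth above A lands on the letter D.
A diminished fourth spans 4 semitones, so A# moves to pitch class 2. On the letter D that is D.

D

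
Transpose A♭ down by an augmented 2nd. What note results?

Gbb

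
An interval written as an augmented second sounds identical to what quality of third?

An augmented second spans 3 semitones.
A third spanning 3 semitones is minor (the major third is 4).

minor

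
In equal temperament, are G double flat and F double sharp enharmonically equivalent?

Gbb is pitch class 5; F## is pitch class 7.
The pitch classes differ (5 vs. 7), so they are not enharmonic equivalents.

No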